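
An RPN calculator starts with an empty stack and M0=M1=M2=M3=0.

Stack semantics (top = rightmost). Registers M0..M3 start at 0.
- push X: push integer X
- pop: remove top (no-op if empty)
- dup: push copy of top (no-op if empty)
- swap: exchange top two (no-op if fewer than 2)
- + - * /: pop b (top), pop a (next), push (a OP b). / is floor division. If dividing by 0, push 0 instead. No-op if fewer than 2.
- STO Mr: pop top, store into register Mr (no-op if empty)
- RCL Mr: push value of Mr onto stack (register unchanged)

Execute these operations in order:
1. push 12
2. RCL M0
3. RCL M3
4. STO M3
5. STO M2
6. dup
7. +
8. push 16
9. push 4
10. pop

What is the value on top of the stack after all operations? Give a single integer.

After op 1 (push 12): stack=[12] mem=[0,0,0,0]
After op 2 (RCL M0): stack=[12,0] mem=[0,0,0,0]
After op 3 (RCL M3): stack=[12,0,0] mem=[0,0,0,0]
After op 4 (STO M3): stack=[12,0] mem=[0,0,0,0]
After op 5 (STO M2): stack=[12] mem=[0,0,0,0]
After op 6 (dup): stack=[12,12] mem=[0,0,0,0]
After op 7 (+): stack=[24] mem=[0,0,0,0]
After op 8 (push 16): stack=[24,16] mem=[0,0,0,0]
After op 9 (push 4): stack=[24,16,4] mem=[0,0,0,0]
After op 10 (pop): stack=[24,16] mem=[0,0,0,0]

Answer: 16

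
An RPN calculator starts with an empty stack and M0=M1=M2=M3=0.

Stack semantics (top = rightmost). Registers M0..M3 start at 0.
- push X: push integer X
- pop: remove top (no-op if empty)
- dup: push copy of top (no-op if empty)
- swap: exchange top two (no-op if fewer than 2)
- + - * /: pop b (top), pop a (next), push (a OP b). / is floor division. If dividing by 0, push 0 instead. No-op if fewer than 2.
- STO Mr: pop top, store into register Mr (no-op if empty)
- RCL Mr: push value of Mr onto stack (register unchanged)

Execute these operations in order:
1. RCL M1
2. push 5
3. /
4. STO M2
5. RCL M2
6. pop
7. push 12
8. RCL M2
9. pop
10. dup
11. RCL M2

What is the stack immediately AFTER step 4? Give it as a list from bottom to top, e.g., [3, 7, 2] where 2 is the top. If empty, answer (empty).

After op 1 (RCL M1): stack=[0] mem=[0,0,0,0]
After op 2 (push 5): stack=[0,5] mem=[0,0,0,0]
After op 3 (/): stack=[0] mem=[0,0,0,0]
After op 4 (STO M2): stack=[empty] mem=[0,0,0,0]

(empty)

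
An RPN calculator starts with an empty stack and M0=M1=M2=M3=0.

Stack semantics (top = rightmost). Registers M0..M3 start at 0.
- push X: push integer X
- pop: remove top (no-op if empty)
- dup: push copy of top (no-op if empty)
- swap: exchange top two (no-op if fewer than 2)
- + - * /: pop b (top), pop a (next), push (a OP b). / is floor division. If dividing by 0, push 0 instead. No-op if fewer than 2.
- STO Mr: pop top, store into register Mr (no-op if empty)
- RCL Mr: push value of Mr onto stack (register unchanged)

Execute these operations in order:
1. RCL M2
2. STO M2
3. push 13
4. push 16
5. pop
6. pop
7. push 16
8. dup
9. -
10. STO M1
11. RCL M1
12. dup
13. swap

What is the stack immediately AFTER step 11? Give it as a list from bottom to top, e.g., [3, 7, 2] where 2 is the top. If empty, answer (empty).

After op 1 (RCL M2): stack=[0] mem=[0,0,0,0]
After op 2 (STO M2): stack=[empty] mem=[0,0,0,0]
After op 3 (push 13): stack=[13] mem=[0,0,0,0]
After op 4 (push 16): stack=[13,16] mem=[0,0,0,0]
After op 5 (pop): stack=[13] mem=[0,0,0,0]
After op 6 (pop): stack=[empty] mem=[0,0,0,0]
After op 7 (push 16): stack=[16] mem=[0,0,0,0]
After op 8 (dup): stack=[16,16] mem=[0,0,0,0]
After op 9 (-): stack=[0] mem=[0,0,0,0]
After op 10 (STO M1): stack=[empty] mem=[0,0,0,0]
After op 11 (RCL M1): stack=[0] mem=[0,0,0,0]

[0]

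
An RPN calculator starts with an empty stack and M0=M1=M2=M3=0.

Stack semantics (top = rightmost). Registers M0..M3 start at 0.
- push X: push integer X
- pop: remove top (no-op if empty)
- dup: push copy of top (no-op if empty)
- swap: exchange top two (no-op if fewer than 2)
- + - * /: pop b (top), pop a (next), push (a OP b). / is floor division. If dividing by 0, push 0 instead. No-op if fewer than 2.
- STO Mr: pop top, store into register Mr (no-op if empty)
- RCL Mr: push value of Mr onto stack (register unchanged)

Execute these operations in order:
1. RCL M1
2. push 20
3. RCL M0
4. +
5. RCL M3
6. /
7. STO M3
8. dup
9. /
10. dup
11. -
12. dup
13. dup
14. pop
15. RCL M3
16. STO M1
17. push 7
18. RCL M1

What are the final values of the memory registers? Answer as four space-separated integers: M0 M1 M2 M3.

After op 1 (RCL M1): stack=[0] mem=[0,0,0,0]
After op 2 (push 20): stack=[0,20] mem=[0,0,0,0]
After op 3 (RCL M0): stack=[0,20,0] mem=[0,0,0,0]
After op 4 (+): stack=[0,20] mem=[0,0,0,0]
After op 5 (RCL M3): stack=[0,20,0] mem=[0,0,0,0]
After op 6 (/): stack=[0,0] mem=[0,0,0,0]
After op 7 (STO M3): stack=[0] mem=[0,0,0,0]
After op 8 (dup): stack=[0,0] mem=[0,0,0,0]
After op 9 (/): stack=[0] mem=[0,0,0,0]
After op 10 (dup): stack=[0,0] mem=[0,0,0,0]
After op 11 (-): stack=[0] mem=[0,0,0,0]
After op 12 (dup): stack=[0,0] mem=[0,0,0,0]
After op 13 (dup): stack=[0,0,0] mem=[0,0,0,0]
After op 14 (pop): stack=[0,0] mem=[0,0,0,0]
After op 15 (RCL M3): stack=[0,0,0] mem=[0,0,0,0]
After op 16 (STO M1): stack=[0,0] mem=[0,0,0,0]
After op 17 (push 7): stack=[0,0,7] mem=[0,0,0,0]
After op 18 (RCL M1): stack=[0,0,7,0] mem=[0,0,0,0]

Answer: 0 0 0 0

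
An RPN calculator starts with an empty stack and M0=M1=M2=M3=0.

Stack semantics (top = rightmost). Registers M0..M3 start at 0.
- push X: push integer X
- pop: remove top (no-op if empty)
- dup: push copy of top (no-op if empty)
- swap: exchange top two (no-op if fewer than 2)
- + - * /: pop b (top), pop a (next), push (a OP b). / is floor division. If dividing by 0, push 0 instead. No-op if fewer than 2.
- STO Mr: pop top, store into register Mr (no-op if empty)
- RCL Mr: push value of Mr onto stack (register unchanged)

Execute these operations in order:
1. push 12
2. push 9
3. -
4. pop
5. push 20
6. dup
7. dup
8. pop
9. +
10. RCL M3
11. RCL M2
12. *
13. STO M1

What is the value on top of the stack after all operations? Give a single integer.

Answer: 40

Derivation:
After op 1 (push 12): stack=[12] mem=[0,0,0,0]
After op 2 (push 9): stack=[12,9] mem=[0,0,0,0]
After op 3 (-): stack=[3] mem=[0,0,0,0]
After op 4 (pop): stack=[empty] mem=[0,0,0,0]
After op 5 (push 20): stack=[20] mem=[0,0,0,0]
After op 6 (dup): stack=[20,20] mem=[0,0,0,0]
After op 7 (dup): stack=[20,20,20] mem=[0,0,0,0]
After op 8 (pop): stack=[20,20] mem=[0,0,0,0]
After op 9 (+): stack=[40] mem=[0,0,0,0]
After op 10 (RCL M3): stack=[40,0] mem=[0,0,0,0]
After op 11 (RCL M2): stack=[40,0,0] mem=[0,0,0,0]
After op 12 (*): stack=[40,0] mem=[0,0,0,0]
After op 13 (STO M1): stack=[40] mem=[0,0,0,0]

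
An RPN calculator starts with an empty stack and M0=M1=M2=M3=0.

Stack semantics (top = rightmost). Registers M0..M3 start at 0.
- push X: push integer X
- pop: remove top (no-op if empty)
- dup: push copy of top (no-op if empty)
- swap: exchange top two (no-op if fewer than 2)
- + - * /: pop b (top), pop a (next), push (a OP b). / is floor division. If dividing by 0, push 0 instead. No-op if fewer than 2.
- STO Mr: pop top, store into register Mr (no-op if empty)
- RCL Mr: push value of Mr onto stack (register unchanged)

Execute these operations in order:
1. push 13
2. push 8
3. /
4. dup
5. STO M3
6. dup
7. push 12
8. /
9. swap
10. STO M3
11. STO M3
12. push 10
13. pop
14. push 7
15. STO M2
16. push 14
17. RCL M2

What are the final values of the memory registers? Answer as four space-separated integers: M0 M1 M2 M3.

Answer: 0 0 7 0

Derivation:
After op 1 (push 13): stack=[13] mem=[0,0,0,0]
After op 2 (push 8): stack=[13,8] mem=[0,0,0,0]
After op 3 (/): stack=[1] mem=[0,0,0,0]
After op 4 (dup): stack=[1,1] mem=[0,0,0,0]
After op 5 (STO M3): stack=[1] mem=[0,0,0,1]
After op 6 (dup): stack=[1,1] mem=[0,0,0,1]
After op 7 (push 12): stack=[1,1,12] mem=[0,0,0,1]
After op 8 (/): stack=[1,0] mem=[0,0,0,1]
After op 9 (swap): stack=[0,1] mem=[0,0,0,1]
After op 10 (STO M3): stack=[0] mem=[0,0,0,1]
After op 11 (STO M3): stack=[empty] mem=[0,0,0,0]
After op 12 (push 10): stack=[10] mem=[0,0,0,0]
After op 13 (pop): stack=[empty] mem=[0,0,0,0]
After op 14 (push 7): stack=[7] mem=[0,0,0,0]
After op 15 (STO M2): stack=[empty] mem=[0,0,7,0]
After op 16 (push 14): stack=[14] mem=[0,0,7,0]
After op 17 (RCL M2): stack=[14,7] mem=[0,0,7,0]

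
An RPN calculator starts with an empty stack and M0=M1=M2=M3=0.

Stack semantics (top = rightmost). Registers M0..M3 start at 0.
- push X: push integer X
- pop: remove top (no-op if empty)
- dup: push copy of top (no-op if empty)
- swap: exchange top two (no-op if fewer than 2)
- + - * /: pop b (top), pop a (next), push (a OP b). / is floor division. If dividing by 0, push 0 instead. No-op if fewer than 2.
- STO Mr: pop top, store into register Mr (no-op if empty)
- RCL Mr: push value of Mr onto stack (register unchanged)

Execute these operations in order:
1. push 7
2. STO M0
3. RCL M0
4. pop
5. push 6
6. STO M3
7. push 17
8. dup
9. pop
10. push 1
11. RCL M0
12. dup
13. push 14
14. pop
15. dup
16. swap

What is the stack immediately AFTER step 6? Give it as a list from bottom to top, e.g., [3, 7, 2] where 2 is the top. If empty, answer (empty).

After op 1 (push 7): stack=[7] mem=[0,0,0,0]
After op 2 (STO M0): stack=[empty] mem=[7,0,0,0]
After op 3 (RCL M0): stack=[7] mem=[7,0,0,0]
After op 4 (pop): stack=[empty] mem=[7,0,0,0]
After op 5 (push 6): stack=[6] mem=[7,0,0,0]
After op 6 (STO M3): stack=[empty] mem=[7,0,0,6]

(empty)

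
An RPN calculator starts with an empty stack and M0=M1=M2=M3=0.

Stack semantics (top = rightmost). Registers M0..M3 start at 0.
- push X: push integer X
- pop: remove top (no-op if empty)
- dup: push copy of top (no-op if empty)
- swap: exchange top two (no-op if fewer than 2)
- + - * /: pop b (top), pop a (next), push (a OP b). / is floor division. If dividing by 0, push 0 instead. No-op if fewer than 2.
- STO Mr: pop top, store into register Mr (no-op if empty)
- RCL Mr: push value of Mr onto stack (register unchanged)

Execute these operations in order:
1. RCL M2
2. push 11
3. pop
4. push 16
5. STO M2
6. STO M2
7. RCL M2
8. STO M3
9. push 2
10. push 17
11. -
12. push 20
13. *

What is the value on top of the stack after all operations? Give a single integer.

Answer: -300

Derivation:
After op 1 (RCL M2): stack=[0] mem=[0,0,0,0]
After op 2 (push 11): stack=[0,11] mem=[0,0,0,0]
After op 3 (pop): stack=[0] mem=[0,0,0,0]
After op 4 (push 16): stack=[0,16] mem=[0,0,0,0]
After op 5 (STO M2): stack=[0] mem=[0,0,16,0]
After op 6 (STO M2): stack=[empty] mem=[0,0,0,0]
After op 7 (RCL M2): stack=[0] mem=[0,0,0,0]
After op 8 (STO M3): stack=[empty] mem=[0,0,0,0]
After op 9 (push 2): stack=[2] mem=[0,0,0,0]
After op 10 (push 17): stack=[2,17] mem=[0,0,0,0]
After op 11 (-): stack=[-15] mem=[0,0,0,0]
After op 12 (push 20): stack=[-15,20] mem=[0,0,0,0]
After op 13 (*): stack=[-300] mem=[0,0,0,0]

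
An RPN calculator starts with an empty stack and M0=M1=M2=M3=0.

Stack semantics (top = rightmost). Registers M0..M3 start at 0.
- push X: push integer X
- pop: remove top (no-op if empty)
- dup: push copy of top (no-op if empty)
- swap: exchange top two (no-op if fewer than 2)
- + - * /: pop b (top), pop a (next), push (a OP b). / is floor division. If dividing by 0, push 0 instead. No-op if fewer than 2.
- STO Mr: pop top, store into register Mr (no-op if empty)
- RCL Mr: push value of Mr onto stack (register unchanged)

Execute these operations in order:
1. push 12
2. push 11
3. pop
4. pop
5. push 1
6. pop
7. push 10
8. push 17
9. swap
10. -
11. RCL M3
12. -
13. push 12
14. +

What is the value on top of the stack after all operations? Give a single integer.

After op 1 (push 12): stack=[12] mem=[0,0,0,0]
After op 2 (push 11): stack=[12,11] mem=[0,0,0,0]
After op 3 (pop): stack=[12] mem=[0,0,0,0]
After op 4 (pop): stack=[empty] mem=[0,0,0,0]
After op 5 (push 1): stack=[1] mem=[0,0,0,0]
After op 6 (pop): stack=[empty] mem=[0,0,0,0]
After op 7 (push 10): stack=[10] mem=[0,0,0,0]
After op 8 (push 17): stack=[10,17] mem=[0,0,0,0]
After op 9 (swap): stack=[17,10] mem=[0,0,0,0]
After op 10 (-): stack=[7] mem=[0,0,0,0]
After op 11 (RCL M3): stack=[7,0] mem=[0,0,0,0]
After op 12 (-): stack=[7] mem=[0,0,0,0]
After op 13 (push 12): stack=[7,12] mem=[0,0,0,0]
After op 14 (+): stack=[19] mem=[0,0,0,0]

Answer: 19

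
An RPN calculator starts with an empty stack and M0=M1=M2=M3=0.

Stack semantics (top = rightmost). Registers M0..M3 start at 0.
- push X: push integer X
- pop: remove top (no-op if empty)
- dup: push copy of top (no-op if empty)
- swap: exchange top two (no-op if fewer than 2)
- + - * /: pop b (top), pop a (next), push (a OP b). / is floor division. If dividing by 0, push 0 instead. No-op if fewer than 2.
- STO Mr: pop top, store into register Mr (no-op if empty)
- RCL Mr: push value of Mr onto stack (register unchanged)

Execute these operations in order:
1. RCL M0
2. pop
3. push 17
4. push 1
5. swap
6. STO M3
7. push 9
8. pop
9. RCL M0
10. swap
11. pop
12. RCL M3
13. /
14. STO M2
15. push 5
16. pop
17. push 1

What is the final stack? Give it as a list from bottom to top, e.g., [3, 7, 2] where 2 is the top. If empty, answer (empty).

Answer: [1]

Derivation:
After op 1 (RCL M0): stack=[0] mem=[0,0,0,0]
After op 2 (pop): stack=[empty] mem=[0,0,0,0]
After op 3 (push 17): stack=[17] mem=[0,0,0,0]
After op 4 (push 1): stack=[17,1] mem=[0,0,0,0]
After op 5 (swap): stack=[1,17] mem=[0,0,0,0]
After op 6 (STO M3): stack=[1] mem=[0,0,0,17]
After op 7 (push 9): stack=[1,9] mem=[0,0,0,17]
After op 8 (pop): stack=[1] mem=[0,0,0,17]
After op 9 (RCL M0): stack=[1,0] mem=[0,0,0,17]
After op 10 (swap): stack=[0,1] mem=[0,0,0,17]
After op 11 (pop): stack=[0] mem=[0,0,0,17]
After op 12 (RCL M3): stack=[0,17] mem=[0,0,0,17]
After op 13 (/): stack=[0] mem=[0,0,0,17]
After op 14 (STO M2): stack=[empty] mem=[0,0,0,17]
After op 15 (push 5): stack=[5] mem=[0,0,0,17]
After op 16 (pop): stack=[empty] mem=[0,0,0,17]
After op 17 (push 1): stack=[1] mem=[0,0,0,17]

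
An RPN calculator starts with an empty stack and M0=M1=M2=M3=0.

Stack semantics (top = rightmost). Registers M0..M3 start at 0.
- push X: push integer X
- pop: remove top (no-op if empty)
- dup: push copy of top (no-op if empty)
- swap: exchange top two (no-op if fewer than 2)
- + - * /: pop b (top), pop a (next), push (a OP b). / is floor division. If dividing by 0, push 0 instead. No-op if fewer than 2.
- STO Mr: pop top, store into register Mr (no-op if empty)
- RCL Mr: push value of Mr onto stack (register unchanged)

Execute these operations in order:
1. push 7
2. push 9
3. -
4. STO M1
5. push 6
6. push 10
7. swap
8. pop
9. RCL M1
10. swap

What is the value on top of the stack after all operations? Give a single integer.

Answer: 10

Derivation:
After op 1 (push 7): stack=[7] mem=[0,0,0,0]
After op 2 (push 9): stack=[7,9] mem=[0,0,0,0]
After op 3 (-): stack=[-2] mem=[0,0,0,0]
After op 4 (STO M1): stack=[empty] mem=[0,-2,0,0]
After op 5 (push 6): stack=[6] mem=[0,-2,0,0]
After op 6 (push 10): stack=[6,10] mem=[0,-2,0,0]
After op 7 (swap): stack=[10,6] mem=[0,-2,0,0]
After op 8 (pop): stack=[10] mem=[0,-2,0,0]
After op 9 (RCL M1): stack=[10,-2] mem=[0,-2,0,0]
After op 10 (swap): stack=[-2,10] mem=[0,-2,0,0]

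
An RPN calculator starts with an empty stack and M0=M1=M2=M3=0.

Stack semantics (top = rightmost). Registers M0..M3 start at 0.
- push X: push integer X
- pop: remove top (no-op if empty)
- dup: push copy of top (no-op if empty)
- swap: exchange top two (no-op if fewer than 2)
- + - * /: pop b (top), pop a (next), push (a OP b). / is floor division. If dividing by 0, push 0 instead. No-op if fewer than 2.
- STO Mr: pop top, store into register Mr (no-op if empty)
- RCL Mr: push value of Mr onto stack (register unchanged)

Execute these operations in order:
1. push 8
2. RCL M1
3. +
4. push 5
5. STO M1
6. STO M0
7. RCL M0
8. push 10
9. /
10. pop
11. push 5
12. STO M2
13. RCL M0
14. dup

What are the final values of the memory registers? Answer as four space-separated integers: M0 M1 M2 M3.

After op 1 (push 8): stack=[8] mem=[0,0,0,0]
After op 2 (RCL M1): stack=[8,0] mem=[0,0,0,0]
After op 3 (+): stack=[8] mem=[0,0,0,0]
After op 4 (push 5): stack=[8,5] mem=[0,0,0,0]
After op 5 (STO M1): stack=[8] mem=[0,5,0,0]
After op 6 (STO M0): stack=[empty] mem=[8,5,0,0]
After op 7 (RCL M0): stack=[8] mem=[8,5,0,0]
After op 8 (push 10): stack=[8,10] mem=[8,5,0,0]
After op 9 (/): stack=[0] mem=[8,5,0,0]
After op 10 (pop): stack=[empty] mem=[8,5,0,0]
After op 11 (push 5): stack=[5] mem=[8,5,0,0]
After op 12 (STO M2): stack=[empty] mem=[8,5,5,0]
After op 13 (RCL M0): stack=[8] mem=[8,5,5,0]
After op 14 (dup): stack=[8,8] mem=[8,5,5,0]

Answer: 8 5 5 0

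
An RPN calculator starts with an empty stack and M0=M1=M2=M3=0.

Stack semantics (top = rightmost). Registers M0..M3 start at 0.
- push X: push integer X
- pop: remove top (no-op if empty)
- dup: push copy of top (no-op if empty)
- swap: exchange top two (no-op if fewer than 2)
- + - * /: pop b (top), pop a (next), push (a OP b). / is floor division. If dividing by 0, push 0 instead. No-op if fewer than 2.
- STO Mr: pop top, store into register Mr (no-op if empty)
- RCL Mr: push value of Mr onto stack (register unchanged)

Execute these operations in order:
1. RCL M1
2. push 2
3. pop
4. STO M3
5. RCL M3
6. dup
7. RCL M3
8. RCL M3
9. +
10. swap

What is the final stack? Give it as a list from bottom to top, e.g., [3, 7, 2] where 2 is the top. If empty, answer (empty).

After op 1 (RCL M1): stack=[0] mem=[0,0,0,0]
After op 2 (push 2): stack=[0,2] mem=[0,0,0,0]
After op 3 (pop): stack=[0] mem=[0,0,0,0]
After op 4 (STO M3): stack=[empty] mem=[0,0,0,0]
After op 5 (RCL M3): stack=[0] mem=[0,0,0,0]
After op 6 (dup): stack=[0,0] mem=[0,0,0,0]
After op 7 (RCL M3): stack=[0,0,0] mem=[0,0,0,0]
After op 8 (RCL M3): stack=[0,0,0,0] mem=[0,0,0,0]
After op 9 (+): stack=[0,0,0] mem=[0,0,0,0]
After op 10 (swap): stack=[0,0,0] mem=[0,0,0,0]

Answer: [0, 0, 0]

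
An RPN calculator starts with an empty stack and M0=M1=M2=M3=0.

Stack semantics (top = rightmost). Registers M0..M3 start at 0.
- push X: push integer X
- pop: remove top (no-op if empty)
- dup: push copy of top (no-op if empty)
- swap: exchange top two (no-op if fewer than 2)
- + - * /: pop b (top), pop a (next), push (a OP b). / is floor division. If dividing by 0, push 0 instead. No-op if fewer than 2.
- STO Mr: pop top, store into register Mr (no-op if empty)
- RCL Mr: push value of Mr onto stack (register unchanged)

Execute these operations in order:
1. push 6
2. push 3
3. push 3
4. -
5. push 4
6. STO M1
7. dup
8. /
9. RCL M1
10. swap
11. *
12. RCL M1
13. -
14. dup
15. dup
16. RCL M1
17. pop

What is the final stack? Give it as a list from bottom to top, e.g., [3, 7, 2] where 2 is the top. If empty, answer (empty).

After op 1 (push 6): stack=[6] mem=[0,0,0,0]
After op 2 (push 3): stack=[6,3] mem=[0,0,0,0]
After op 3 (push 3): stack=[6,3,3] mem=[0,0,0,0]
After op 4 (-): stack=[6,0] mem=[0,0,0,0]
After op 5 (push 4): stack=[6,0,4] mem=[0,0,0,0]
After op 6 (STO M1): stack=[6,0] mem=[0,4,0,0]
After op 7 (dup): stack=[6,0,0] mem=[0,4,0,0]
After op 8 (/): stack=[6,0] mem=[0,4,0,0]
After op 9 (RCL M1): stack=[6,0,4] mem=[0,4,0,0]
After op 10 (swap): stack=[6,4,0] mem=[0,4,0,0]
After op 11 (*): stack=[6,0] mem=[0,4,0,0]
After op 12 (RCL M1): stack=[6,0,4] mem=[0,4,0,0]
After op 13 (-): stack=[6,-4] mem=[0,4,0,0]
After op 14 (dup): stack=[6,-4,-4] mem=[0,4,0,0]
After op 15 (dup): stack=[6,-4,-4,-4] mem=[0,4,0,0]
After op 16 (RCL M1): stack=[6,-4,-4,-4,4] mem=[0,4,0,0]
After op 17 (pop): stack=[6,-4,-4,-4] mem=[0,4,0,0]

Answer: [6, -4, -4, -4]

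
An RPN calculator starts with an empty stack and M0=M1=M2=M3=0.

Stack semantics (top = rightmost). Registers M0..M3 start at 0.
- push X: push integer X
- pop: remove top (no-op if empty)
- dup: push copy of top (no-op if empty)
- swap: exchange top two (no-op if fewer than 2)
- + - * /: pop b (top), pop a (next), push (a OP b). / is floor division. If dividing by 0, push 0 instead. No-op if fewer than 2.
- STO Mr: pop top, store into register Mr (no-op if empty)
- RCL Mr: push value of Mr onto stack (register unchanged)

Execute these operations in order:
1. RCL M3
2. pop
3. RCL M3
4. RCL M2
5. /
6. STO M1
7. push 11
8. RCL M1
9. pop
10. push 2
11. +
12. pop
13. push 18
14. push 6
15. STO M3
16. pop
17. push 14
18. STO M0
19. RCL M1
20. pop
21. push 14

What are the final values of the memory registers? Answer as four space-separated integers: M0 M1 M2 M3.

After op 1 (RCL M3): stack=[0] mem=[0,0,0,0]
After op 2 (pop): stack=[empty] mem=[0,0,0,0]
After op 3 (RCL M3): stack=[0] mem=[0,0,0,0]
After op 4 (RCL M2): stack=[0,0] mem=[0,0,0,0]
After op 5 (/): stack=[0] mem=[0,0,0,0]
After op 6 (STO M1): stack=[empty] mem=[0,0,0,0]
After op 7 (push 11): stack=[11] mem=[0,0,0,0]
After op 8 (RCL M1): stack=[11,0] mem=[0,0,0,0]
After op 9 (pop): stack=[11] mem=[0,0,0,0]
After op 10 (push 2): stack=[11,2] mem=[0,0,0,0]
After op 11 (+): stack=[13] mem=[0,0,0,0]
After op 12 (pop): stack=[empty] mem=[0,0,0,0]
After op 13 (push 18): stack=[18] mem=[0,0,0,0]
After op 14 (push 6): stack=[18,6] mem=[0,0,0,0]
After op 15 (STO M3): stack=[18] mem=[0,0,0,6]
After op 16 (pop): stack=[empty] mem=[0,0,0,6]
After op 17 (push 14): stack=[14] mem=[0,0,0,6]
After op 18 (STO M0): stack=[empty] mem=[14,0,0,6]
After op 19 (RCL M1): stack=[0] mem=[14,0,0,6]
After op 20 (pop): stack=[empty] mem=[14,0,0,6]
After op 21 (push 14): stack=[14] mem=[14,0,0,6]

Answer: 14 0 0 6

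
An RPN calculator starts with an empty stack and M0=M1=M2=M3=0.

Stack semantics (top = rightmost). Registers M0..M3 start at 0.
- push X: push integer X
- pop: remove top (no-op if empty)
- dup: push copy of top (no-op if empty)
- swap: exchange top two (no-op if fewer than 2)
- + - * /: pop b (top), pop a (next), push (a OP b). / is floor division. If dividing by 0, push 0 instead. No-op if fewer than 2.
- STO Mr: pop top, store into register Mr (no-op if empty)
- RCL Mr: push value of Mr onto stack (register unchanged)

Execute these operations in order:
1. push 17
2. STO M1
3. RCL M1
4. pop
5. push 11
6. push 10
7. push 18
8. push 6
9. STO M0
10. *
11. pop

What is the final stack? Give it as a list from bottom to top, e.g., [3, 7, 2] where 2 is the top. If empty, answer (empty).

After op 1 (push 17): stack=[17] mem=[0,0,0,0]
After op 2 (STO M1): stack=[empty] mem=[0,17,0,0]
After op 3 (RCL M1): stack=[17] mem=[0,17,0,0]
After op 4 (pop): stack=[empty] mem=[0,17,0,0]
After op 5 (push 11): stack=[11] mem=[0,17,0,0]
After op 6 (push 10): stack=[11,10] mem=[0,17,0,0]
After op 7 (push 18): stack=[11,10,18] mem=[0,17,0,0]
After op 8 (push 6): stack=[11,10,18,6] mem=[0,17,0,0]
After op 9 (STO M0): stack=[11,10,18] mem=[6,17,0,0]
After op 10 (*): stack=[11,180] mem=[6,17,0,0]
After op 11 (pop): stack=[11] mem=[6,17,0,0]

Answer: [11]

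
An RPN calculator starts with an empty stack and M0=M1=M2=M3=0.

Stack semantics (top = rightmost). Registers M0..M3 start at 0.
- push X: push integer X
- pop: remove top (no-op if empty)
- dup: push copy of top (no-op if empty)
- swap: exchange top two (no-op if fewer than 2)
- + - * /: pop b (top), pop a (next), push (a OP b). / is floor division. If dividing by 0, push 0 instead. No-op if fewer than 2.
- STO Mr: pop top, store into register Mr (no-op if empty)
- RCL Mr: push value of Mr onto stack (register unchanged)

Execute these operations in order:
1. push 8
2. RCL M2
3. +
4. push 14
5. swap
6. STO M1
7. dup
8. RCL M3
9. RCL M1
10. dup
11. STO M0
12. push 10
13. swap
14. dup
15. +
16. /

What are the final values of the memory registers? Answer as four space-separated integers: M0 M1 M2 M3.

Answer: 8 8 0 0

Derivation:
After op 1 (push 8): stack=[8] mem=[0,0,0,0]
After op 2 (RCL M2): stack=[8,0] mem=[0,0,0,0]
After op 3 (+): stack=[8] mem=[0,0,0,0]
After op 4 (push 14): stack=[8,14] mem=[0,0,0,0]
After op 5 (swap): stack=[14,8] mem=[0,0,0,0]
After op 6 (STO M1): stack=[14] mem=[0,8,0,0]
After op 7 (dup): stack=[14,14] mem=[0,8,0,0]
After op 8 (RCL M3): stack=[14,14,0] mem=[0,8,0,0]
After op 9 (RCL M1): stack=[14,14,0,8] mem=[0,8,0,0]
After op 10 (dup): stack=[14,14,0,8,8] mem=[0,8,0,0]
After op 11 (STO M0): stack=[14,14,0,8] mem=[8,8,0,0]
After op 12 (push 10): stack=[14,14,0,8,10] mem=[8,8,0,0]
After op 13 (swap): stack=[14,14,0,10,8] mem=[8,8,0,0]
After op 14 (dup): stack=[14,14,0,10,8,8] mem=[8,8,0,0]
After op 15 (+): stack=[14,14,0,10,16] mem=[8,8,0,0]
After op 16 (/): stack=[14,14,0,0] mem=[8,8,0,0]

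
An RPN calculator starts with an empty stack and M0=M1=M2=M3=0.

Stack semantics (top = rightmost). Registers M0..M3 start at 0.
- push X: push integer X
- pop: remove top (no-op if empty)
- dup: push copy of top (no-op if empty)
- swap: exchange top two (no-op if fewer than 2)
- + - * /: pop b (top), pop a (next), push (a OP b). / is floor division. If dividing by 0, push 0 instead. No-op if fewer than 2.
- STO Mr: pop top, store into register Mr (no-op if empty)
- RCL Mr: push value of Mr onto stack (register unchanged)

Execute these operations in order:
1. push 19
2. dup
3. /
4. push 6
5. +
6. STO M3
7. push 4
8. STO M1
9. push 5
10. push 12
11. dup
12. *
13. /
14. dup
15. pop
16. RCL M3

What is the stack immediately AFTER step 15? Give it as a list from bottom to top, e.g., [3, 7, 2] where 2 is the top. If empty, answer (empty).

After op 1 (push 19): stack=[19] mem=[0,0,0,0]
After op 2 (dup): stack=[19,19] mem=[0,0,0,0]
After op 3 (/): stack=[1] mem=[0,0,0,0]
After op 4 (push 6): stack=[1,6] mem=[0,0,0,0]
After op 5 (+): stack=[7] mem=[0,0,0,0]
After op 6 (STO M3): stack=[empty] mem=[0,0,0,7]
After op 7 (push 4): stack=[4] mem=[0,0,0,7]
After op 8 (STO M1): stack=[empty] mem=[0,4,0,7]
After op 9 (push 5): stack=[5] mem=[0,4,0,7]
After op 10 (push 12): stack=[5,12] mem=[0,4,0,7]
After op 11 (dup): stack=[5,12,12] mem=[0,4,0,7]
After op 12 (*): stack=[5,144] mem=[0,4,0,7]
After op 13 (/): stack=[0] mem=[0,4,0,7]
After op 14 (dup): stack=[0,0] mem=[0,4,0,7]
After op 15 (pop): stack=[0] mem=[0,4,0,7]

[0]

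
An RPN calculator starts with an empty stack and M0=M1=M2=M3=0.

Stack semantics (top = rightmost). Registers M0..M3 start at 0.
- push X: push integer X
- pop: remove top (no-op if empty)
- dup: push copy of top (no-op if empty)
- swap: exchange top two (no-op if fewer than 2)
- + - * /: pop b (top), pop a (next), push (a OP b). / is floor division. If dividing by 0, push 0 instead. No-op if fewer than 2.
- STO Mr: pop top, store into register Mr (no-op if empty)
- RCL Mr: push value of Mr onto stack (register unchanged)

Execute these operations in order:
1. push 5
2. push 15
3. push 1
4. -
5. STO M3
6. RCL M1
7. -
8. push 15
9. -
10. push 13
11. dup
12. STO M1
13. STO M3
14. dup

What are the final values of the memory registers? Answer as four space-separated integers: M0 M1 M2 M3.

Answer: 0 13 0 13

Derivation:
After op 1 (push 5): stack=[5] mem=[0,0,0,0]
After op 2 (push 15): stack=[5,15] mem=[0,0,0,0]
After op 3 (push 1): stack=[5,15,1] mem=[0,0,0,0]
After op 4 (-): stack=[5,14] mem=[0,0,0,0]
After op 5 (STO M3): stack=[5] mem=[0,0,0,14]
After op 6 (RCL M1): stack=[5,0] mem=[0,0,0,14]
After op 7 (-): stack=[5] mem=[0,0,0,14]
After op 8 (push 15): stack=[5,15] mem=[0,0,0,14]
After op 9 (-): stack=[-10] mem=[0,0,0,14]
After op 10 (push 13): stack=[-10,13] mem=[0,0,0,14]
After op 11 (dup): stack=[-10,13,13] mem=[0,0,0,14]
After op 12 (STO M1): stack=[-10,13] mem=[0,13,0,14]
After op 13 (STO M3): stack=[-10] mem=[0,13,0,13]
After op 14 (dup): stack=[-10,-10] mem=[0,13,0,13]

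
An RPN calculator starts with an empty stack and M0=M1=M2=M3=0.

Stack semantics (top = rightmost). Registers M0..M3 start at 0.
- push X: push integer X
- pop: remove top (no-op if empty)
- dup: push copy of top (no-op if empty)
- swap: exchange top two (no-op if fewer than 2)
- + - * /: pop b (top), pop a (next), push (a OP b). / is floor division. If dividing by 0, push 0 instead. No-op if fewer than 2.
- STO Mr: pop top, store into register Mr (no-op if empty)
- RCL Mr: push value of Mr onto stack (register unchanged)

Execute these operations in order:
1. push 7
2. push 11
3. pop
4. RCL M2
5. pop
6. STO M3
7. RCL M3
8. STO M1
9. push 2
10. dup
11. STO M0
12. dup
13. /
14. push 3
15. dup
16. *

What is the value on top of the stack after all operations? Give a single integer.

After op 1 (push 7): stack=[7] mem=[0,0,0,0]
After op 2 (push 11): stack=[7,11] mem=[0,0,0,0]
After op 3 (pop): stack=[7] mem=[0,0,0,0]
After op 4 (RCL M2): stack=[7,0] mem=[0,0,0,0]
After op 5 (pop): stack=[7] mem=[0,0,0,0]
After op 6 (STO M3): stack=[empty] mem=[0,0,0,7]
After op 7 (RCL M3): stack=[7] mem=[0,0,0,7]
After op 8 (STO M1): stack=[empty] mem=[0,7,0,7]
After op 9 (push 2): stack=[2] mem=[0,7,0,7]
After op 10 (dup): stack=[2,2] mem=[0,7,0,7]
After op 11 (STO M0): stack=[2] mem=[2,7,0,7]
After op 12 (dup): stack=[2,2] mem=[2,7,0,7]
After op 13 (/): stack=[1] mem=[2,7,0,7]
After op 14 (push 3): stack=[1,3] mem=[2,7,0,7]
After op 15 (dup): stack=[1,3,3] mem=[2,7,0,7]
After op 16 (*): stack=[1,9] mem=[2,7,0,7]

Answer: 9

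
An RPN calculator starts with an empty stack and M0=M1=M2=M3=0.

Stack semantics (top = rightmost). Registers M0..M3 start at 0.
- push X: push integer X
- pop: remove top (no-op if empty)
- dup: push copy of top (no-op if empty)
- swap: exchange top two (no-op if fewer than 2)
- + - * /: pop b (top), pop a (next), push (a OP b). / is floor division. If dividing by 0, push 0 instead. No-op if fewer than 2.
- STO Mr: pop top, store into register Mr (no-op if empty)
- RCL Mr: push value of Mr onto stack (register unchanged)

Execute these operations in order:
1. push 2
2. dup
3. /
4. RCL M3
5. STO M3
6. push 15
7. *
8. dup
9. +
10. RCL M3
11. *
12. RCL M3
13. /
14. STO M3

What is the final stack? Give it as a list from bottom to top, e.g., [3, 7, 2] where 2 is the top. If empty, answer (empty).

Answer: (empty)

Derivation:
After op 1 (push 2): stack=[2] mem=[0,0,0,0]
After op 2 (dup): stack=[2,2] mem=[0,0,0,0]
After op 3 (/): stack=[1] mem=[0,0,0,0]
After op 4 (RCL M3): stack=[1,0] mem=[0,0,0,0]
After op 5 (STO M3): stack=[1] mem=[0,0,0,0]
After op 6 (push 15): stack=[1,15] mem=[0,0,0,0]
After op 7 (*): stack=[15] mem=[0,0,0,0]
After op 8 (dup): stack=[15,15] mem=[0,0,0,0]
After op 9 (+): stack=[30] mem=[0,0,0,0]
After op 10 (RCL M3): stack=[30,0] mem=[0,0,0,0]
After op 11 (*): stack=[0] mem=[0,0,0,0]
After op 12 (RCL M3): stack=[0,0] mem=[0,0,0,0]
After op 13 (/): stack=[0] mem=[0,0,0,0]
After op 14 (STO M3): stack=[empty] mem=[0,0,0,0]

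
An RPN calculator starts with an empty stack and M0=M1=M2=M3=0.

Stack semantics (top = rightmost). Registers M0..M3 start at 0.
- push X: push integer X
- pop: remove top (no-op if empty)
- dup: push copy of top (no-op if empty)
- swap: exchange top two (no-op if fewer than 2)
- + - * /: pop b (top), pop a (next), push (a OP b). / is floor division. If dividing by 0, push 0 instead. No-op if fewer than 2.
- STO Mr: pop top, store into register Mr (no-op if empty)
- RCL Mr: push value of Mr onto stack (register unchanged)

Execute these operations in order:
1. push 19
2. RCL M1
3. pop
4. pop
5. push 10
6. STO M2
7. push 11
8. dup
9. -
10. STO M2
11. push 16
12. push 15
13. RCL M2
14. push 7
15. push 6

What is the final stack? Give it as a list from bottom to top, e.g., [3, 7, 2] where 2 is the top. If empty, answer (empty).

Answer: [16, 15, 0, 7, 6]

Derivation:
After op 1 (push 19): stack=[19] mem=[0,0,0,0]
After op 2 (RCL M1): stack=[19,0] mem=[0,0,0,0]
After op 3 (pop): stack=[19] mem=[0,0,0,0]
After op 4 (pop): stack=[empty] mem=[0,0,0,0]
After op 5 (push 10): stack=[10] mem=[0,0,0,0]
After op 6 (STO M2): stack=[empty] mem=[0,0,10,0]
After op 7 (push 11): stack=[11] mem=[0,0,10,0]
After op 8 (dup): stack=[11,11] mem=[0,0,10,0]
After op 9 (-): stack=[0] mem=[0,0,10,0]
After op 10 (STO M2): stack=[empty] mem=[0,0,0,0]
After op 11 (push 16): stack=[16] mem=[0,0,0,0]
After op 12 (push 15): stack=[16,15] mem=[0,0,0,0]
After op 13 (RCL M2): stack=[16,15,0] mem=[0,0,0,0]
After op 14 (push 7): stack=[16,15,0,7] mem=[0,0,0,0]
After op 15 (push 6): stack=[16,15,0,7,6] mem=[0,0,0,0]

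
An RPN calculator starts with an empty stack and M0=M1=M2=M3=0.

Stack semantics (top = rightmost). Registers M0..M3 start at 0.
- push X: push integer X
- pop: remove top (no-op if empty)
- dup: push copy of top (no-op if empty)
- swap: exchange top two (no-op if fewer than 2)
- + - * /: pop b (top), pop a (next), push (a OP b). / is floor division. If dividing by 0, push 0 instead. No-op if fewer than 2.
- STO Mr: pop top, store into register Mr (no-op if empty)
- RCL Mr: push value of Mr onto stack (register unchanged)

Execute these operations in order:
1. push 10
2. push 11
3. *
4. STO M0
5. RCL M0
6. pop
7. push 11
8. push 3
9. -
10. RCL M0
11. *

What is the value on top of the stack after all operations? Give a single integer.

After op 1 (push 10): stack=[10] mem=[0,0,0,0]
After op 2 (push 11): stack=[10,11] mem=[0,0,0,0]
After op 3 (*): stack=[110] mem=[0,0,0,0]
After op 4 (STO M0): stack=[empty] mem=[110,0,0,0]
After op 5 (RCL M0): stack=[110] mem=[110,0,0,0]
After op 6 (pop): stack=[empty] mem=[110,0,0,0]
After op 7 (push 11): stack=[11] mem=[110,0,0,0]
After op 8 (push 3): stack=[11,3] mem=[110,0,0,0]
After op 9 (-): stack=[8] mem=[110,0,0,0]
After op 10 (RCL M0): stack=[8,110] mem=[110,0,0,0]
After op 11 (*): stack=[880] mem=[110,0,0,0]

Answer: 880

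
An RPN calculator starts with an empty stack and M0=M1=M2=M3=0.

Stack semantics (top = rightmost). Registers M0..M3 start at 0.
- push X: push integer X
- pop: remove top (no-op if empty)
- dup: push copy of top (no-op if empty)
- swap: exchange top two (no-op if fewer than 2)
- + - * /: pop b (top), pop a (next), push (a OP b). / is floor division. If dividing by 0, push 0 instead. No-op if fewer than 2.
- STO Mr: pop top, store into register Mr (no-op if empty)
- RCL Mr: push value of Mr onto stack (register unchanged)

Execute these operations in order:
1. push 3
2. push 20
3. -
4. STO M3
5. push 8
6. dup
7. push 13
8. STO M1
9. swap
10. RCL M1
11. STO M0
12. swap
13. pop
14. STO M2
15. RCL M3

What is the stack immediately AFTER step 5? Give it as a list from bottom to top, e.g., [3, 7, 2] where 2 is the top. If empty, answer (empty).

After op 1 (push 3): stack=[3] mem=[0,0,0,0]
After op 2 (push 20): stack=[3,20] mem=[0,0,0,0]
After op 3 (-): stack=[-17] mem=[0,0,0,0]
After op 4 (STO M3): stack=[empty] mem=[0,0,0,-17]
After op 5 (push 8): stack=[8] mem=[0,0,0,-17]

[8]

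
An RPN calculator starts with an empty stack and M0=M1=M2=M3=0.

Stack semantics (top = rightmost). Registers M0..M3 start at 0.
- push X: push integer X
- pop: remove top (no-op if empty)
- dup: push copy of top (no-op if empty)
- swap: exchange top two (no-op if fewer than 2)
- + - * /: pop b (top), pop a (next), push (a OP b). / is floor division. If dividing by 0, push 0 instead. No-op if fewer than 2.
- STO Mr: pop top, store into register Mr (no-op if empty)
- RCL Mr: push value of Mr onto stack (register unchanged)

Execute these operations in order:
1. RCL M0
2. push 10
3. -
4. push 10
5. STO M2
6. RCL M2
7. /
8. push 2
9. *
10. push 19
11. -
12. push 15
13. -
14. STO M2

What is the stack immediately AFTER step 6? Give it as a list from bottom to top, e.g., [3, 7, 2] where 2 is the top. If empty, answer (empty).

After op 1 (RCL M0): stack=[0] mem=[0,0,0,0]
After op 2 (push 10): stack=[0,10] mem=[0,0,0,0]
After op 3 (-): stack=[-10] mem=[0,0,0,0]
After op 4 (push 10): stack=[-10,10] mem=[0,0,0,0]
After op 5 (STO M2): stack=[-10] mem=[0,0,10,0]
After op 6 (RCL M2): stack=[-10,10] mem=[0,0,10,0]

[-10, 10]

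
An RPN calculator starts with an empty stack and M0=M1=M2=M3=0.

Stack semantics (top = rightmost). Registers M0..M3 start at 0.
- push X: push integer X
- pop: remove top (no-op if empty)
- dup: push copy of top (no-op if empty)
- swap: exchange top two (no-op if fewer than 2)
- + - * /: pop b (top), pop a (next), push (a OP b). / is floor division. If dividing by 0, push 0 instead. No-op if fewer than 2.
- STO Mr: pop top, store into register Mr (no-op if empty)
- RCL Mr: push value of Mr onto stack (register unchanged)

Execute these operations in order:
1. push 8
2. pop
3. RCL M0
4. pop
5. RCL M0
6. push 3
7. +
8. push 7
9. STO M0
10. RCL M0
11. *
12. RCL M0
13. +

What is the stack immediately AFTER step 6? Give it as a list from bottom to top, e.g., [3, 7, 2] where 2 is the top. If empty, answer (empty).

After op 1 (push 8): stack=[8] mem=[0,0,0,0]
After op 2 (pop): stack=[empty] mem=[0,0,0,0]
After op 3 (RCL M0): stack=[0] mem=[0,0,0,0]
After op 4 (pop): stack=[empty] mem=[0,0,0,0]
After op 5 (RCL M0): stack=[0] mem=[0,0,0,0]
After op 6 (push 3): stack=[0,3] mem=[0,0,0,0]

[0, 3]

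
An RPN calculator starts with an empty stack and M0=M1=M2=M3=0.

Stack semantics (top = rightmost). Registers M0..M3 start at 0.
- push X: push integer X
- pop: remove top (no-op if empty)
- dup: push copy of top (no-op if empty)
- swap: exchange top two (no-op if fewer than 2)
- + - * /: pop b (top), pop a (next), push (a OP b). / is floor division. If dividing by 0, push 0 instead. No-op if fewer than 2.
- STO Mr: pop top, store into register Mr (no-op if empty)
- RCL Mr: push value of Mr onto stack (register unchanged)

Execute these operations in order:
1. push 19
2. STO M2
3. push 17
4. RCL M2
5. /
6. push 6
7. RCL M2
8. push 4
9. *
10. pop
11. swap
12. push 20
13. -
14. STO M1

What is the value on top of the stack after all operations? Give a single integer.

Answer: 6

Derivation:
After op 1 (push 19): stack=[19] mem=[0,0,0,0]
After op 2 (STO M2): stack=[empty] mem=[0,0,19,0]
After op 3 (push 17): stack=[17] mem=[0,0,19,0]
After op 4 (RCL M2): stack=[17,19] mem=[0,0,19,0]
After op 5 (/): stack=[0] mem=[0,0,19,0]
After op 6 (push 6): stack=[0,6] mem=[0,0,19,0]
After op 7 (RCL M2): stack=[0,6,19] mem=[0,0,19,0]
After op 8 (push 4): stack=[0,6,19,4] mem=[0,0,19,0]
After op 9 (*): stack=[0,6,76] mem=[0,0,19,0]
After op 10 (pop): stack=[0,6] mem=[0,0,19,0]
After op 11 (swap): stack=[6,0] mem=[0,0,19,0]
After op 12 (push 20): stack=[6,0,20] mem=[0,0,19,0]
After op 13 (-): stack=[6,-20] mem=[0,0,19,0]
After op 14 (STO M1): stack=[6] mem=[0,-20,19,0]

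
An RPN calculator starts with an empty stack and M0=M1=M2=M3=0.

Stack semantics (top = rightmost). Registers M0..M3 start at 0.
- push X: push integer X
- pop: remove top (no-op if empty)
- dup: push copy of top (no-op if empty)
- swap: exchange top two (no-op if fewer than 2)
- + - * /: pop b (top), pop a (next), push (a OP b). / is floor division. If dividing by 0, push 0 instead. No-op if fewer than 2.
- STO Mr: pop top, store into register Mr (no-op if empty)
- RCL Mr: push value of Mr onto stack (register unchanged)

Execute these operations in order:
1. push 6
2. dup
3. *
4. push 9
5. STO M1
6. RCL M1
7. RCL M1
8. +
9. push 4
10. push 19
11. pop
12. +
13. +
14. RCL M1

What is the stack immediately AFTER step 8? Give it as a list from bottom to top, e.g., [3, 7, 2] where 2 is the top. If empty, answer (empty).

After op 1 (push 6): stack=[6] mem=[0,0,0,0]
After op 2 (dup): stack=[6,6] mem=[0,0,0,0]
After op 3 (*): stack=[36] mem=[0,0,0,0]
After op 4 (push 9): stack=[36,9] mem=[0,0,0,0]
After op 5 (STO M1): stack=[36] mem=[0,9,0,0]
After op 6 (RCL M1): stack=[36,9] mem=[0,9,0,0]
After op 7 (RCL M1): stack=[36,9,9] mem=[0,9,0,0]
After op 8 (+): stack=[36,18] mem=[0,9,0,0]

[36, 18]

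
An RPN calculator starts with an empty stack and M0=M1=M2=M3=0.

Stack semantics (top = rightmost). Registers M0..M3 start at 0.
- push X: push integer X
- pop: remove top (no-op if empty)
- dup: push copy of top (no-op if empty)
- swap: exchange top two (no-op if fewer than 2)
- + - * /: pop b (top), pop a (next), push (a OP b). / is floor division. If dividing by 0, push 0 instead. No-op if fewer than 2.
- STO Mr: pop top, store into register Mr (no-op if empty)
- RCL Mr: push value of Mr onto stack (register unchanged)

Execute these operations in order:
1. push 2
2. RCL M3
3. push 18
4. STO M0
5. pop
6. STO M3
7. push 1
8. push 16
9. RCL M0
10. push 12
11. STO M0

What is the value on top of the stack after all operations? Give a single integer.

After op 1 (push 2): stack=[2] mem=[0,0,0,0]
After op 2 (RCL M3): stack=[2,0] mem=[0,0,0,0]
After op 3 (push 18): stack=[2,0,18] mem=[0,0,0,0]
After op 4 (STO M0): stack=[2,0] mem=[18,0,0,0]
After op 5 (pop): stack=[2] mem=[18,0,0,0]
After op 6 (STO M3): stack=[empty] mem=[18,0,0,2]
After op 7 (push 1): stack=[1] mem=[18,0,0,2]
After op 8 (push 16): stack=[1,16] mem=[18,0,0,2]
After op 9 (RCL M0): stack=[1,16,18] mem=[18,0,0,2]
After op 10 (push 12): stack=[1,16,18,12] mem=[18,0,0,2]
After op 11 (STO M0): stack=[1,16,18] mem=[12,0,0,2]

Answer: 18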